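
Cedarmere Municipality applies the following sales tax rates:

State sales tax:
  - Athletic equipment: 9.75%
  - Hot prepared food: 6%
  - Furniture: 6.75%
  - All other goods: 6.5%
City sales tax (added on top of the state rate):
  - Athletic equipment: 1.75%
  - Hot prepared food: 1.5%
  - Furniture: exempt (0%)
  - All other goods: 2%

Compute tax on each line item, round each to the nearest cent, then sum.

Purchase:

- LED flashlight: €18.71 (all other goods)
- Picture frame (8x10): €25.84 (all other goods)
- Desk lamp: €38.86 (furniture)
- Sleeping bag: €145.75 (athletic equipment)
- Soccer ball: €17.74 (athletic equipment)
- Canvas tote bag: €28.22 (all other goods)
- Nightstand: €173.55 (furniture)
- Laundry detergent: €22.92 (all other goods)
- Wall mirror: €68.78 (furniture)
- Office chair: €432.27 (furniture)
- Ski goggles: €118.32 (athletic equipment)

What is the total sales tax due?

LED flashlight €18.71: all other goods → 6.5% + 2% city = 8.5% → €1.59
Picture frame (8x10) €25.84: all other goods → 6.5% + 2% city = 8.5% → €2.20
Desk lamp €38.86: furniture → 6.75% + 0% city = 6.75% → €2.62
Sleeping bag €145.75: athletic equipment → 9.75% + 1.75% city = 11.5% → €16.76
Soccer ball €17.74: athletic equipment → 9.75% + 1.75% city = 11.5% → €2.04
Canvas tote bag €28.22: all other goods → 6.5% + 2% city = 8.5% → €2.40
Nightstand €173.55: furniture → 6.75% + 0% city = 6.75% → €11.71
Laundry detergent €22.92: all other goods → 6.5% + 2% city = 8.5% → €1.95
Wall mirror €68.78: furniture → 6.75% + 0% city = 6.75% → €4.64
Office chair €432.27: furniture → 6.75% + 0% city = 6.75% → €29.18
Ski goggles €118.32: athletic equipment → 9.75% + 1.75% city = 11.5% → €13.61
Total tax = €1.59 + €2.20 + €2.62 + €16.76 + €2.04 + €2.40 + €11.71 + €1.95 + €4.64 + €29.18 + €13.61 = €88.70

€88.70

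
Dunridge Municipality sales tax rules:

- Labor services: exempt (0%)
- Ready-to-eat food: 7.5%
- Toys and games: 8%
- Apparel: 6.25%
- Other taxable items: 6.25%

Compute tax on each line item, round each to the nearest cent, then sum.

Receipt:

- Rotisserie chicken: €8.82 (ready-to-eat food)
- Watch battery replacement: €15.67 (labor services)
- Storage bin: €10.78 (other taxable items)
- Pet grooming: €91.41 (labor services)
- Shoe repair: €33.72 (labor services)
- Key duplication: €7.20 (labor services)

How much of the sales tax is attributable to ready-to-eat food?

€0.66

Rotisserie chicken €8.82: ready-to-eat food → 7.5% → €0.66
Tax on ready-to-eat food = €0.66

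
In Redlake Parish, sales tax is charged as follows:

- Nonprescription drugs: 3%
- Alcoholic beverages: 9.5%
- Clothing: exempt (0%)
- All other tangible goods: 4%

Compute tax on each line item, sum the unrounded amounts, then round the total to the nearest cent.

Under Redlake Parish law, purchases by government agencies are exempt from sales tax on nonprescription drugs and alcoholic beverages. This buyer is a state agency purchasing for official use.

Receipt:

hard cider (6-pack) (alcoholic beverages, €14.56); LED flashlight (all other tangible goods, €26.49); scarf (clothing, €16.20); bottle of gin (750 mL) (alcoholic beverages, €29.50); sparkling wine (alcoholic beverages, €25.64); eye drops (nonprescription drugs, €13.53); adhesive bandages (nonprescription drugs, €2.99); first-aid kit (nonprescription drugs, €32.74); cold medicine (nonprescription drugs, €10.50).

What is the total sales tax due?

€1.06

Hard cider (6-pack) €14.56: alcoholic beverages, buyer-exempt → 0% → €0.00
LED flashlight €26.49: all other tangible goods → 4% → €1.0596
Scarf €16.20: clothing → 0% → €0.00
Bottle of gin (750 mL) €29.50: alcoholic beverages, buyer-exempt → 0% → €0.00
Sparkling wine €25.64: alcoholic beverages, buyer-exempt → 0% → €0.00
Eye drops €13.53: nonprescription drugs, buyer-exempt → 0% → €0.00
Adhesive bandages €2.99: nonprescription drugs, buyer-exempt → 0% → €0.00
First-aid kit €32.74: nonprescription drugs, buyer-exempt → 0% → €0.00
Cold medicine €10.50: nonprescription drugs, buyer-exempt → 0% → €0.00
Unrounded tax sum = €1.0596 → €1.06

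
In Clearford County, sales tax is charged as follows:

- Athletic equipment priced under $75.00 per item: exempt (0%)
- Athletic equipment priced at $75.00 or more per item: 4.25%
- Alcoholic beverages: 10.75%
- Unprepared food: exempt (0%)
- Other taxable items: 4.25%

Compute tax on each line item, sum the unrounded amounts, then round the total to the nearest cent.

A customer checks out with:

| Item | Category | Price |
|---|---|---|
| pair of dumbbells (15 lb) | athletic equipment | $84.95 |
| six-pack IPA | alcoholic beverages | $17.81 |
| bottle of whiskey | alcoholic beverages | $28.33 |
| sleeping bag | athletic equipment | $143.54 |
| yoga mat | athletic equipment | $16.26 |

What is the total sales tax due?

Pair of dumbbells (15 lb) $84.95: athletic equipment, $75.00 or more → 4.25% → $3.610375
Six-pack IPA $17.81: alcoholic beverages → 10.75% → $1.914575
Bottle of whiskey $28.33: alcoholic beverages → 10.75% → $3.045475
Sleeping bag $143.54: athletic equipment, $75.00 or more → 4.25% → $6.10045
Yoga mat $16.26: athletic equipment, under $75.00 → 0% → $0.00
Unrounded tax sum = $14.670875 → $14.67

$14.67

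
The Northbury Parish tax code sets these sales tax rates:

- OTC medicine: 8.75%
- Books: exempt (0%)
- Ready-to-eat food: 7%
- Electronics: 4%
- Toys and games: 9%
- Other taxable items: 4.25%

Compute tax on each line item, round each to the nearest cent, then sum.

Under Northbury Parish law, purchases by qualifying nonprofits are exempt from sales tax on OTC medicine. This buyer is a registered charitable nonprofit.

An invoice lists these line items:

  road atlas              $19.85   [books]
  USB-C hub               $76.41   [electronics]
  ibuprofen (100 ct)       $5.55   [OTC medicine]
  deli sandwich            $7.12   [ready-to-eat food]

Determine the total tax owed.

$3.56

Road atlas $19.85: books → 0% → $0.00
USB-C hub $76.41: electronics → 4% → $3.06
Ibuprofen (100 ct) $5.55: OTC medicine, buyer-exempt → 0% → $0.00
Deli sandwich $7.12: ready-to-eat food → 7% → $0.50
Total tax = $3.06 + $0.50 = $3.56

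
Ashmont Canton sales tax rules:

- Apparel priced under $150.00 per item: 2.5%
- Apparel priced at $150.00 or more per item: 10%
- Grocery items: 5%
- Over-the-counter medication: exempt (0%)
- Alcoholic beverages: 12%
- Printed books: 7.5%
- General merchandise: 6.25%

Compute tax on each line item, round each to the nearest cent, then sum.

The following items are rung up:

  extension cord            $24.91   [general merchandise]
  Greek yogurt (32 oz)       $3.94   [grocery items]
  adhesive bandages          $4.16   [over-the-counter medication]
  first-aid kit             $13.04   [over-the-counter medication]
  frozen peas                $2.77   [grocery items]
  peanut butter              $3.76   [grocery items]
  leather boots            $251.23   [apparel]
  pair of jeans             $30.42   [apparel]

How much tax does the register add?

Extension cord $24.91: general merchandise → 6.25% → $1.56
Greek yogurt (32 oz) $3.94: grocery items → 5% → $0.20
Adhesive bandages $4.16: over-the-counter medication → 0% → $0.00
First-aid kit $13.04: over-the-counter medication → 0% → $0.00
Frozen peas $2.77: grocery items → 5% → $0.14
Peanut butter $3.76: grocery items → 5% → $0.19
Leather boots $251.23: apparel, $150.00 or more → 10% → $25.12
Pair of jeans $30.42: apparel, under $150.00 → 2.5% → $0.76
Total tax = $1.56 + $0.20 + $0.14 + $0.19 + $25.12 + $0.76 = $27.97

$27.97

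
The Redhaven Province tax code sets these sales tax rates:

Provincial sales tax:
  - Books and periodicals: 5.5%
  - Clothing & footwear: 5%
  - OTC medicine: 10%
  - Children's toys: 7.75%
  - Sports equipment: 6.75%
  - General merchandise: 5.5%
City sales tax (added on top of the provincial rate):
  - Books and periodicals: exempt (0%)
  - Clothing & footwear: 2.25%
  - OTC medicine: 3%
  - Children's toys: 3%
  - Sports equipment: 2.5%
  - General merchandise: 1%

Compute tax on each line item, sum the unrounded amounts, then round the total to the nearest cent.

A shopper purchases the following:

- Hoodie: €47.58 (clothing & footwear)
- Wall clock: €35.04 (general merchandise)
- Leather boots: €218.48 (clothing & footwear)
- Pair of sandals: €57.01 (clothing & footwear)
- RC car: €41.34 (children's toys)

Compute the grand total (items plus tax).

Hoodie €47.58: clothing & footwear → 5% + 2.25% city = 7.25% → €3.44955
Wall clock €35.04: general merchandise → 5.5% + 1% city = 6.5% → €2.2776
Leather boots €218.48: clothing & footwear → 5% + 2.25% city = 7.25% → €15.8398
Pair of sandals €57.01: clothing & footwear → 5% + 2.25% city = 7.25% → €4.133225
RC car €41.34: children's toys → 7.75% + 3% city = 10.75% → €4.44405
Subtotal = €399.45; unrounded tax = €30.144225 → €30.14; total due = €429.59

€429.59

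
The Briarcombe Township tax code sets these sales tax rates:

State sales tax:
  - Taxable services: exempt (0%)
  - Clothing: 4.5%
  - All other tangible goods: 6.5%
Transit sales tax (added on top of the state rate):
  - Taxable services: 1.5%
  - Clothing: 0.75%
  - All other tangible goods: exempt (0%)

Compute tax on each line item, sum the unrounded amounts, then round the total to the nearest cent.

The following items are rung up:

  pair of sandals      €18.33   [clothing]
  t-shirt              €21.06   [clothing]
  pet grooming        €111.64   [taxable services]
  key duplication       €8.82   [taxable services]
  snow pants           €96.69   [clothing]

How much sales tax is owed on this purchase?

€8.95

Pair of sandals €18.33: clothing → 4.5% + 0.75% transit = 5.25% → €0.962325
T-shirt €21.06: clothing → 4.5% + 0.75% transit = 5.25% → €1.10565
Pet grooming €111.64: taxable services → 0% + 1.5% transit = 1.5% → €1.6746
Key duplication €8.82: taxable services → 0% + 1.5% transit = 1.5% → €0.1323
Snow pants €96.69: clothing → 4.5% + 0.75% transit = 5.25% → €5.076225
Unrounded tax sum = €8.9511 → €8.95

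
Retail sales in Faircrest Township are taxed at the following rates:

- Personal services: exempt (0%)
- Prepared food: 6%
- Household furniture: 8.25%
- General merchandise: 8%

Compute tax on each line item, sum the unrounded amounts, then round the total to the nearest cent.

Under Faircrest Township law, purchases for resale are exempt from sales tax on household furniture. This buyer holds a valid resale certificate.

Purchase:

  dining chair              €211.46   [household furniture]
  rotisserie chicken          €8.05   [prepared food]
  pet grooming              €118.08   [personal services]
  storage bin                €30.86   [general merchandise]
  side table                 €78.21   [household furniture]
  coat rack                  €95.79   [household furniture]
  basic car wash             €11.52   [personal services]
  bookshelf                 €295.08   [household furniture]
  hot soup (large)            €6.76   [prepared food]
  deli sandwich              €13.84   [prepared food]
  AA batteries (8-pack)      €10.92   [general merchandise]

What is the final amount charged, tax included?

€885.63

Dining chair €211.46: household furniture, buyer-exempt → 0% → €0.00
Rotisserie chicken €8.05: prepared food → 6% → €0.483
Pet grooming €118.08: personal services → 0% → €0.00
Storage bin €30.86: general merchandise → 8% → €2.4688
Side table €78.21: household furniture, buyer-exempt → 0% → €0.00
Coat rack €95.79: household furniture, buyer-exempt → 0% → €0.00
Basic car wash €11.52: personal services → 0% → €0.00
Bookshelf €295.08: household furniture, buyer-exempt → 0% → €0.00
Hot soup (large) €6.76: prepared food → 6% → €0.4056
Deli sandwich €13.84: prepared food → 6% → €0.8304
AA batteries (8-pack) €10.92: general merchandise → 8% → €0.8736
Subtotal = €880.57; unrounded tax = €5.0614 → €5.06; total due = €885.63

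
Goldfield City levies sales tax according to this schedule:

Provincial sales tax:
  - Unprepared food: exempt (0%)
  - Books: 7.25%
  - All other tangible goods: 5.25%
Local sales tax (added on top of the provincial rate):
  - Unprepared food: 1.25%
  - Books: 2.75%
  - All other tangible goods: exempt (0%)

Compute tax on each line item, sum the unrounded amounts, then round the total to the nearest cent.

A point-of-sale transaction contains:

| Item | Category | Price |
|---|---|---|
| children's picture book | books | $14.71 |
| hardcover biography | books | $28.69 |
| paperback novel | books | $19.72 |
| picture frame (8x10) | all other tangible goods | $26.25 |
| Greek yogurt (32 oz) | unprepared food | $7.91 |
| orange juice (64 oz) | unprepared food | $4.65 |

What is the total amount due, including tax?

$109.78

Children's picture book $14.71: books → 7.25% + 2.75% local = 10% → $1.471
Hardcover biography $28.69: books → 7.25% + 2.75% local = 10% → $2.869
Paperback novel $19.72: books → 7.25% + 2.75% local = 10% → $1.972
Picture frame (8x10) $26.25: all other tangible goods → 5.25% + 0% local = 5.25% → $1.378125
Greek yogurt (32 oz) $7.91: unprepared food → 0% + 1.25% local = 1.25% → $0.098875
Orange juice (64 oz) $4.65: unprepared food → 0% + 1.25% local = 1.25% → $0.058125
Subtotal = $101.93; unrounded tax = $7.847125 → $7.85; total due = $109.78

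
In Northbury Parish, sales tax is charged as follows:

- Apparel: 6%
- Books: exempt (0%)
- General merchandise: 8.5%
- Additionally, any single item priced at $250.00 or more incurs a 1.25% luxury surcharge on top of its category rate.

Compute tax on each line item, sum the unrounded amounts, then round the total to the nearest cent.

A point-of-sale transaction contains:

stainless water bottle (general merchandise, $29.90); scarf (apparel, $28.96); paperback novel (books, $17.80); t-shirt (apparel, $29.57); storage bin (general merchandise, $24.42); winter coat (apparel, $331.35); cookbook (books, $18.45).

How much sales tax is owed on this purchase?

$32.15

Stainless water bottle $29.90: general merchandise → 8.5% → $2.5415
Scarf $28.96: apparel → 6% → $1.7376
Paperback novel $17.80: books → 0% → $0.00
T-shirt $29.57: apparel → 6% → $1.7742
Storage bin $24.42: general merchandise → 8.5% → $2.0757
Winter coat $331.35: apparel → 6% + 1.25% surcharge = 7.25% → $24.022875
Cookbook $18.45: books → 0% → $0.00
Unrounded tax sum = $32.151875 → $32.15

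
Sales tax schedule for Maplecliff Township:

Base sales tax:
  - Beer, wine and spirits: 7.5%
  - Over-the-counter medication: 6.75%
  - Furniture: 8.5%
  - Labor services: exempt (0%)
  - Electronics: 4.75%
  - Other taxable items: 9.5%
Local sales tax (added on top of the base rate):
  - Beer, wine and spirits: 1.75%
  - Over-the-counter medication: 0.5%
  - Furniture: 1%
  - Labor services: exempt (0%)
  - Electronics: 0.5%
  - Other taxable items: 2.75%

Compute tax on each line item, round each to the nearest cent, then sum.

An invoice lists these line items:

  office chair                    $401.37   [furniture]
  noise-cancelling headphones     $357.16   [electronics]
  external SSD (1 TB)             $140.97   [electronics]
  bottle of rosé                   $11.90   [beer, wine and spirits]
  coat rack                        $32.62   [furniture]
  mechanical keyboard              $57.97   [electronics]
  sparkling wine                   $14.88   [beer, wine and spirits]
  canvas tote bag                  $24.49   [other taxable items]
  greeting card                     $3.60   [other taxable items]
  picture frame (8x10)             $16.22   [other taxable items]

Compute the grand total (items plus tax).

Office chair $401.37: furniture → 8.5% + 1% local = 9.5% → $38.13
Noise-cancelling headphones $357.16: electronics → 4.75% + 0.5% local = 5.25% → $18.75
External SSD (1 TB) $140.97: electronics → 4.75% + 0.5% local = 5.25% → $7.40
Bottle of rosé $11.90: beer, wine and spirits → 7.5% + 1.75% local = 9.25% → $1.10
Coat rack $32.62: furniture → 8.5% + 1% local = 9.5% → $3.10
Mechanical keyboard $57.97: electronics → 4.75% + 0.5% local = 5.25% → $3.04
Sparkling wine $14.88: beer, wine and spirits → 7.5% + 1.75% local = 9.25% → $1.38
Canvas tote bag $24.49: other taxable items → 9.5% + 2.75% local = 12.25% → $3.00
Greeting card $3.60: other taxable items → 9.5% + 2.75% local = 12.25% → $0.44
Picture frame (8x10) $16.22: other taxable items → 9.5% + 2.75% local = 12.25% → $1.99
Subtotal = $1061.18; tax = $78.33; total due = $1139.51

$1139.51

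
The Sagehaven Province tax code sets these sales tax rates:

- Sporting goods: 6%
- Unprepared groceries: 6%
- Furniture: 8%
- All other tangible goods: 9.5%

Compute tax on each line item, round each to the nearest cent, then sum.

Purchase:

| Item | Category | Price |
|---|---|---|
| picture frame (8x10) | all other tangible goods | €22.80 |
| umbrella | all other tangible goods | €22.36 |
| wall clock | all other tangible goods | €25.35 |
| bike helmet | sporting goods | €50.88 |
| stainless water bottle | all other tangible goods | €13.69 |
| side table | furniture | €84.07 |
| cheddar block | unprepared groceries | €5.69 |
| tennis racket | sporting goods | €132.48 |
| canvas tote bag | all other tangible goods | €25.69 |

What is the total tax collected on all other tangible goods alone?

€10.44

Picture frame (8x10) €22.80: all other tangible goods → 9.5% → €2.17
Umbrella €22.36: all other tangible goods → 9.5% → €2.12
Wall clock €25.35: all other tangible goods → 9.5% → €2.41
Stainless water bottle €13.69: all other tangible goods → 9.5% → €1.30
Canvas tote bag €25.69: all other tangible goods → 9.5% → €2.44
Tax on all other tangible goods = €2.17 + €2.12 + €2.41 + €1.30 + €2.44 = €10.44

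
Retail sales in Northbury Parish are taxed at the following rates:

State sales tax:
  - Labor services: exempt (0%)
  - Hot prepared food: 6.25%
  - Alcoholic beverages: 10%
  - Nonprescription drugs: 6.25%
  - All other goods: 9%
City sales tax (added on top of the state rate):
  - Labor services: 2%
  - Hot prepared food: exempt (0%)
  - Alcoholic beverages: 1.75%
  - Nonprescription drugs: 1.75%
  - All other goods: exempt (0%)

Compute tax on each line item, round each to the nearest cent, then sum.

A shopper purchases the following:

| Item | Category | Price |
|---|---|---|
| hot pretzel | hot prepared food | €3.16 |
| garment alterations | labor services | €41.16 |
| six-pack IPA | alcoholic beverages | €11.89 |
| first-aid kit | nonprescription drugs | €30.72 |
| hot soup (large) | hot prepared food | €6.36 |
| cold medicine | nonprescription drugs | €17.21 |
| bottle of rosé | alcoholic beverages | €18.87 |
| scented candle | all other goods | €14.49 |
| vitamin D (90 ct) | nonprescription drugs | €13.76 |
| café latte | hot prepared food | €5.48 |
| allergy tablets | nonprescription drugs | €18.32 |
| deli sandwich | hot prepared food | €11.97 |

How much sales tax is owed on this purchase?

Hot pretzel €3.16: hot prepared food → 6.25% + 0% city = 6.25% → €0.20
Garment alterations €41.16: labor services → 0% + 2% city = 2% → €0.82
Six-pack IPA €11.89: alcoholic beverages → 10% + 1.75% city = 11.75% → €1.40
First-aid kit €30.72: nonprescription drugs → 6.25% + 1.75% city = 8% → €2.46
Hot soup (large) €6.36: hot prepared food → 6.25% + 0% city = 6.25% → €0.40
Cold medicine €17.21: nonprescription drugs → 6.25% + 1.75% city = 8% → €1.38
Bottle of rosé €18.87: alcoholic beverages → 10% + 1.75% city = 11.75% → €2.22
Scented candle €14.49: all other goods → 9% + 0% city = 9% → €1.30
Vitamin D (90 ct) €13.76: nonprescription drugs → 6.25% + 1.75% city = 8% → €1.10
Café latte €5.48: hot prepared food → 6.25% + 0% city = 6.25% → €0.34
Allergy tablets €18.32: nonprescription drugs → 6.25% + 1.75% city = 8% → €1.47
Deli sandwich €11.97: hot prepared food → 6.25% + 0% city = 6.25% → €0.75
Total tax = €0.20 + €0.82 + €1.40 + €2.46 + €0.40 + €1.38 + €2.22 + €1.30 + €1.10 + €0.34 + €1.47 + €0.75 = €13.84

€13.84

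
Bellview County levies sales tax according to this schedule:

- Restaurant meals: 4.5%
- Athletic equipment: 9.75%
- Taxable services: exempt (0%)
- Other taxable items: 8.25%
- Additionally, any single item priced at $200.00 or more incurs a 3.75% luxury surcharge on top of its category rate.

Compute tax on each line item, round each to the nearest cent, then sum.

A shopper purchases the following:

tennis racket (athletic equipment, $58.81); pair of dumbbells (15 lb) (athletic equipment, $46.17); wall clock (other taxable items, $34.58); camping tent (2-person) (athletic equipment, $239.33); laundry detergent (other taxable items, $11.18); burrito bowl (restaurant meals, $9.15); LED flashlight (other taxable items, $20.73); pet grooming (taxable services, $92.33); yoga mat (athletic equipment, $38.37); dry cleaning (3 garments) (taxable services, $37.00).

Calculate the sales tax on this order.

$52.17

Tennis racket $58.81: athletic equipment → 9.75% → $5.73
Pair of dumbbells (15 lb) $46.17: athletic equipment → 9.75% → $4.50
Wall clock $34.58: other taxable items → 8.25% → $2.85
Camping tent (2-person) $239.33: athletic equipment → 9.75% + 3.75% surcharge = 13.5% → $32.31
Laundry detergent $11.18: other taxable items → 8.25% → $0.92
Burrito bowl $9.15: restaurant meals → 4.5% → $0.41
LED flashlight $20.73: other taxable items → 8.25% → $1.71
Pet grooming $92.33: taxable services → 0% → $0.00
Yoga mat $38.37: athletic equipment → 9.75% → $3.74
Dry cleaning (3 garments) $37.00: taxable services → 0% → $0.00
Total tax = $5.73 + $4.50 + $2.85 + $32.31 + $0.92 + $0.41 + $1.71 + $3.74 = $52.17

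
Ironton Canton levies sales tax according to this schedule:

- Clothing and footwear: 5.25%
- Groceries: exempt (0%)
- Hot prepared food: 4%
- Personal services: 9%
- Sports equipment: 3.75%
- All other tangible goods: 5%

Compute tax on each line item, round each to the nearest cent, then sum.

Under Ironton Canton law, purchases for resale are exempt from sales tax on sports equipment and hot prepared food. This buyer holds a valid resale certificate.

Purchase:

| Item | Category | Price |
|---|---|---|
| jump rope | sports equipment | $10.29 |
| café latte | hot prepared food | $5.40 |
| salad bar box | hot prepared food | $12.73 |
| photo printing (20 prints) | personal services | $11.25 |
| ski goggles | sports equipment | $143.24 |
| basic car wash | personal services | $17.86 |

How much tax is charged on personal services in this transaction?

$2.62

Photo printing (20 prints) $11.25: personal services → 9% → $1.01
Basic car wash $17.86: personal services → 9% → $1.61
Tax on personal services = $1.01 + $1.61 = $2.62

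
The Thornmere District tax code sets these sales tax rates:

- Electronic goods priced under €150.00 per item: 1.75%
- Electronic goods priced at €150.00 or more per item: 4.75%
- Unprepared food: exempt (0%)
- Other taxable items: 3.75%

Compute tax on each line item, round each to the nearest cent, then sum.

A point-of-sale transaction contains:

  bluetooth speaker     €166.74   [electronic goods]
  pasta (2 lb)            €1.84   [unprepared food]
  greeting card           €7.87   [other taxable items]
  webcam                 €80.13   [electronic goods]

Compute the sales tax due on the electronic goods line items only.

Bluetooth speaker €166.74: electronic goods, €150.00 or more → 4.75% → €7.92
Webcam €80.13: electronic goods, under €150.00 → 1.75% → €1.40
Tax on electronic goods = €7.92 + €1.40 = €9.32

€9.32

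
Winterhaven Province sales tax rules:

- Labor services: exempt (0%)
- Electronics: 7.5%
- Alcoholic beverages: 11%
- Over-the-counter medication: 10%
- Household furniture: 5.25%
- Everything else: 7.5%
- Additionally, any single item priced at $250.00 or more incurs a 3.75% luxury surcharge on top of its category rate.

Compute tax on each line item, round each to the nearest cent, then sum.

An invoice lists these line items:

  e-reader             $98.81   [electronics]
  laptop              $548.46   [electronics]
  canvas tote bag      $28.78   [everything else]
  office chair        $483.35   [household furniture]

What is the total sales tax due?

$114.77

E-reader $98.81: electronics → 7.5% → $7.41
Laptop $548.46: electronics → 7.5% + 3.75% surcharge = 11.25% → $61.70
Canvas tote bag $28.78: everything else → 7.5% → $2.16
Office chair $483.35: household furniture → 5.25% + 3.75% surcharge = 9% → $43.50
Total tax = $7.41 + $61.70 + $2.16 + $43.50 = $114.77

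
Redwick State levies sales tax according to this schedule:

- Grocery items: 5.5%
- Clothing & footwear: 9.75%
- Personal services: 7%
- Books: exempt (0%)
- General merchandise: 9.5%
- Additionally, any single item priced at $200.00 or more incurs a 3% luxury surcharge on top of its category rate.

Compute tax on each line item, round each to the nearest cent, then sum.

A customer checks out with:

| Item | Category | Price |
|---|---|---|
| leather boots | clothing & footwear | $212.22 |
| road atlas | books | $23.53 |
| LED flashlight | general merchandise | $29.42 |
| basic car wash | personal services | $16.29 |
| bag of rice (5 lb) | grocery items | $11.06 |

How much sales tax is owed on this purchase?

$31.60

Leather boots $212.22: clothing & footwear → 9.75% + 3% surcharge = 12.75% → $27.06
Road atlas $23.53: books → 0% → $0.00
LED flashlight $29.42: general merchandise → 9.5% → $2.79
Basic car wash $16.29: personal services → 7% → $1.14
Bag of rice (5 lb) $11.06: grocery items → 5.5% → $0.61
Total tax = $27.06 + $2.79 + $1.14 + $0.61 = $31.60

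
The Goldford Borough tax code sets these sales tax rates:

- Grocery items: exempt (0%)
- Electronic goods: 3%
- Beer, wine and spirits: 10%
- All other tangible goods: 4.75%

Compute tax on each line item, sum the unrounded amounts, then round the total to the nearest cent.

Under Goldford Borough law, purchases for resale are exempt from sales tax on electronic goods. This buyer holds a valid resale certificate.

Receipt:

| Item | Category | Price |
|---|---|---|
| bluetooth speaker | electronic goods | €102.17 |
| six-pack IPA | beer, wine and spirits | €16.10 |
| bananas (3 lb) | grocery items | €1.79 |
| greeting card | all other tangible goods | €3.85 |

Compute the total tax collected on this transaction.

Bluetooth speaker €102.17: electronic goods, buyer-exempt → 0% → €0.00
Six-pack IPA €16.10: beer, wine and spirits → 10% → €1.61
Bananas (3 lb) €1.79: grocery items → 0% → €0.00
Greeting card €3.85: all other tangible goods → 4.75% → €0.182875
Unrounded tax sum = €1.792875 → €1.79

€1.79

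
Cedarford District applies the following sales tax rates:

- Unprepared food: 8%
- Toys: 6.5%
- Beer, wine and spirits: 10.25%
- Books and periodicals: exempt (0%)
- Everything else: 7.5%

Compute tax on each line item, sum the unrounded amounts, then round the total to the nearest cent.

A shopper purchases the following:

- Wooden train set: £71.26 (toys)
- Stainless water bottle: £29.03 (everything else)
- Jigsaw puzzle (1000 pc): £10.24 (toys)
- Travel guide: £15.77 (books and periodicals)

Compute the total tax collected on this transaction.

£7.47

Wooden train set £71.26: toys → 6.5% → £4.6319
Stainless water bottle £29.03: everything else → 7.5% → £2.17725
Jigsaw puzzle (1000 pc) £10.24: toys → 6.5% → £0.6656
Travel guide £15.77: books and periodicals → 0% → £0.00
Unrounded tax sum = £7.47475 → £7.47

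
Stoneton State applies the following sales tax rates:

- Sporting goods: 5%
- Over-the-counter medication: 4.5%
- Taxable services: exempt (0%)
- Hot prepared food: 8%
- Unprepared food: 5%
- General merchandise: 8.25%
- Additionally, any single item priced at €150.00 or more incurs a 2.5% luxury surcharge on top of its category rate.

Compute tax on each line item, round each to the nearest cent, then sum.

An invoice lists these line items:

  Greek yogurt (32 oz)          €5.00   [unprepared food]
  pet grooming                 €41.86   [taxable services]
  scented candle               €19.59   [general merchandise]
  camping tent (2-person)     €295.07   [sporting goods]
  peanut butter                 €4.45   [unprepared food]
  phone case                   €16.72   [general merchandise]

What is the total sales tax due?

€25.60

Greek yogurt (32 oz) €5.00: unprepared food → 5% → €0.25
Pet grooming €41.86: taxable services → 0% → €0.00
Scented candle €19.59: general merchandise → 8.25% → €1.62
Camping tent (2-person) €295.07: sporting goods → 5% + 2.5% surcharge = 7.5% → €22.13
Peanut butter €4.45: unprepared food → 5% → €0.22
Phone case €16.72: general merchandise → 8.25% → €1.38
Total tax = €0.25 + €1.62 + €22.13 + €0.22 + €1.38 = €25.60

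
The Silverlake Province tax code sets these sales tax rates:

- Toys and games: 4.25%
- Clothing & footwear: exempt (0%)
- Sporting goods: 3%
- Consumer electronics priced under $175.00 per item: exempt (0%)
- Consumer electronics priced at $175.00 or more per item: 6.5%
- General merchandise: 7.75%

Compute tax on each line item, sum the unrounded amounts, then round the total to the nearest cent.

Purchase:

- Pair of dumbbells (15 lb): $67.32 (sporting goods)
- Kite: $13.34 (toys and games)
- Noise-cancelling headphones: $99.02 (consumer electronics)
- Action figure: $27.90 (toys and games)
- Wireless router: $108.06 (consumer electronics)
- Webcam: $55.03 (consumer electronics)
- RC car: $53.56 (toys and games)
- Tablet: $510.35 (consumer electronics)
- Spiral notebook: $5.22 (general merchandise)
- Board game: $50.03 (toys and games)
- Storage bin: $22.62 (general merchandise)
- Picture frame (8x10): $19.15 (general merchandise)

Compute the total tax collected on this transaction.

Pair of dumbbells (15 lb) $67.32: sporting goods → 3% → $2.0196
Kite $13.34: toys and games → 4.25% → $0.56695
Noise-cancelling headphones $99.02: consumer electronics, under $175.00 → 0% → $0.00
Action figure $27.90: toys and games → 4.25% → $1.18575
Wireless router $108.06: consumer electronics, under $175.00 → 0% → $0.00
Webcam $55.03: consumer electronics, under $175.00 → 0% → $0.00
RC car $53.56: toys and games → 4.25% → $2.2763
Tablet $510.35: consumer electronics, $175.00 or more → 6.5% → $33.17275
Spiral notebook $5.22: general merchandise → 7.75% → $0.40455
Board game $50.03: toys and games → 4.25% → $2.126275
Storage bin $22.62: general merchandise → 7.75% → $1.75305
Picture frame (8x10) $19.15: general merchandise → 7.75% → $1.484125
Unrounded tax sum = $44.98935 → $44.99

$44.99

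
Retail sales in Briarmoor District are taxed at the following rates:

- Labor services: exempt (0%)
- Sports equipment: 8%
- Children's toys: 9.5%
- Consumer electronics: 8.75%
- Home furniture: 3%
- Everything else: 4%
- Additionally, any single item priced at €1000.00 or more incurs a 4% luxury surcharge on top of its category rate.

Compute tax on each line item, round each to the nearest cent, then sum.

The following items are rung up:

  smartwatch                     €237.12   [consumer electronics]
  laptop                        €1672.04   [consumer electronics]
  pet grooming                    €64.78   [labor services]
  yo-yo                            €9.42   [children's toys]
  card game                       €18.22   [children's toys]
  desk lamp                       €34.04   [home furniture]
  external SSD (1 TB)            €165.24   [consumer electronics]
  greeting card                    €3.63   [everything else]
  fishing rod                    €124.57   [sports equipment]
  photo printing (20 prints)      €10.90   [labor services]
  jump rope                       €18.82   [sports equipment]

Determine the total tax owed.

€263.67

Smartwatch €237.12: consumer electronics → 8.75% → €20.75
Laptop €1672.04: consumer electronics → 8.75% + 4% surcharge = 12.75% → €213.19
Pet grooming €64.78: labor services → 0% → €0.00
Yo-yo €9.42: children's toys → 9.5% → €0.89
Card game €18.22: children's toys → 9.5% → €1.73
Desk lamp €34.04: home furniture → 3% → €1.02
External SSD (1 TB) €165.24: consumer electronics → 8.75% → €14.46
Greeting card €3.63: everything else → 4% → €0.15
Fishing rod €124.57: sports equipment → 8% → €9.97
Photo printing (20 prints) €10.90: labor services → 0% → €0.00
Jump rope €18.82: sports equipment → 8% → €1.51
Total tax = €20.75 + €213.19 + €0.89 + €1.73 + €1.02 + €14.46 + €0.15 + €9.97 + €1.51 = €263.67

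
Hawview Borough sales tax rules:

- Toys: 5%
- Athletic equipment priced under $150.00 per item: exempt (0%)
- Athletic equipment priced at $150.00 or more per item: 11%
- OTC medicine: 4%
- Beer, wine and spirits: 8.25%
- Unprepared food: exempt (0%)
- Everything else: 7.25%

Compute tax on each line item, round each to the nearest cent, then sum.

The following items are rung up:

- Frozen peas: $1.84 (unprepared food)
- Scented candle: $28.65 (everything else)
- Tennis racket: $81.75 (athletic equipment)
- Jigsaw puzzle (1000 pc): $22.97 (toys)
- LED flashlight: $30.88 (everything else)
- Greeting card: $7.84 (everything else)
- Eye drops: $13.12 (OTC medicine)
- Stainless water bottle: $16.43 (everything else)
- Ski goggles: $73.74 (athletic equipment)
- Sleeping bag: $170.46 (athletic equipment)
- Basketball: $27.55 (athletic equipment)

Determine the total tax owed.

$26.50

Frozen peas $1.84: unprepared food → 0% → $0.00
Scented candle $28.65: everything else → 7.25% → $2.08
Tennis racket $81.75: athletic equipment, under $150.00 → 0% → $0.00
Jigsaw puzzle (1000 pc) $22.97: toys → 5% → $1.15
LED flashlight $30.88: everything else → 7.25% → $2.24
Greeting card $7.84: everything else → 7.25% → $0.57
Eye drops $13.12: OTC medicine → 4% → $0.52
Stainless water bottle $16.43: everything else → 7.25% → $1.19
Ski goggles $73.74: athletic equipment, under $150.00 → 0% → $0.00
Sleeping bag $170.46: athletic equipment, $150.00 or more → 11% → $18.75
Basketball $27.55: athletic equipment, under $150.00 → 0% → $0.00
Total tax = $2.08 + $1.15 + $2.24 + $0.57 + $0.52 + $1.19 + $18.75 = $26.50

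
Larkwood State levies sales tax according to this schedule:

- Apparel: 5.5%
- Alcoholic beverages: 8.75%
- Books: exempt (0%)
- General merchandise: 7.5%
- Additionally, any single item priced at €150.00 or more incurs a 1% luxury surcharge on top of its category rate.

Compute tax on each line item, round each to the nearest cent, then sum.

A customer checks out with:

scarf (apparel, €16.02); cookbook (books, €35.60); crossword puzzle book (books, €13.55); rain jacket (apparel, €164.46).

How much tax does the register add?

Scarf €16.02: apparel → 5.5% → €0.88
Cookbook €35.60: books → 0% → €0.00
Crossword puzzle book €13.55: books → 0% → €0.00
Rain jacket €164.46: apparel → 5.5% + 1% surcharge = 6.5% → €10.69
Total tax = €0.88 + €10.69 = €11.57

€11.57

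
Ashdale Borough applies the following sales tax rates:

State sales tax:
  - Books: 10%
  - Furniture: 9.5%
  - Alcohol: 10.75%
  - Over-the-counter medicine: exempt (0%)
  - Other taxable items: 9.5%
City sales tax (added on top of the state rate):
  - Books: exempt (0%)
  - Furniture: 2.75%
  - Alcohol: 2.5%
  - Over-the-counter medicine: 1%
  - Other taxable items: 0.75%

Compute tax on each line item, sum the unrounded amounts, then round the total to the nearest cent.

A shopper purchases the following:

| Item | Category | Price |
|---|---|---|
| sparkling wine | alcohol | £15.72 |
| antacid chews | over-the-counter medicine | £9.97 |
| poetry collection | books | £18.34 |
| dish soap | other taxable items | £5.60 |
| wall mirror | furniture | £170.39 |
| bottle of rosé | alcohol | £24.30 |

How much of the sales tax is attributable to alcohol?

£5.30

Sparkling wine £15.72: alcohol → 10.75% + 2.5% city = 13.25% → £2.0829
Bottle of rosé £24.30: alcohol → 10.75% + 2.5% city = 13.25% → £3.21975
Tax on alcohol: unrounded sum = £5.30265 → £5.30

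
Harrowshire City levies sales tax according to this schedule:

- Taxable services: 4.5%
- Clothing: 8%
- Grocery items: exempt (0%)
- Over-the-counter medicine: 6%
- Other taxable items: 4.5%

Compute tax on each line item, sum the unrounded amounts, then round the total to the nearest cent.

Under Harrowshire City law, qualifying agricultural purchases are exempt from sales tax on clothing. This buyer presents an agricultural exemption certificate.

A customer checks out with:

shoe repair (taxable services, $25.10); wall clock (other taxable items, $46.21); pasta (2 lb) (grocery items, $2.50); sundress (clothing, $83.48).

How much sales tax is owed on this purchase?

$3.21

Shoe repair $25.10: taxable services → 4.5% → $1.1295
Wall clock $46.21: other taxable items → 4.5% → $2.07945
Pasta (2 lb) $2.50: grocery items → 0% → $0.00
Sundress $83.48: clothing, buyer-exempt → 0% → $0.00
Unrounded tax sum = $3.20895 → $3.21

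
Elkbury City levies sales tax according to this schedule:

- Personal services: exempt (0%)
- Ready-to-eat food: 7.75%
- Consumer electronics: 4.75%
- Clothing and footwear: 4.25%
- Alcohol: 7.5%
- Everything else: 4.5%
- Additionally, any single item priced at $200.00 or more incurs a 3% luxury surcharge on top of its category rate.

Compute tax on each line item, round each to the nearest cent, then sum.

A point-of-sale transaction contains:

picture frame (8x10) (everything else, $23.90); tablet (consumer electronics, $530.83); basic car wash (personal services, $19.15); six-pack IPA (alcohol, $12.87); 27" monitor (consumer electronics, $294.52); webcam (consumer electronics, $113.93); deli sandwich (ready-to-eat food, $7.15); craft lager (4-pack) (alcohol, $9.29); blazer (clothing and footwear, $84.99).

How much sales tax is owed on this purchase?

Picture frame (8x10) $23.90: everything else → 4.5% → $1.08
Tablet $530.83: consumer electronics → 4.75% + 3% surcharge = 7.75% → $41.14
Basic car wash $19.15: personal services → 0% → $0.00
Six-pack IPA $12.87: alcohol → 7.5% → $0.97
27" monitor $294.52: consumer electronics → 4.75% + 3% surcharge = 7.75% → $22.83
Webcam $113.93: consumer electronics → 4.75% → $5.41
Deli sandwich $7.15: ready-to-eat food → 7.75% → $0.55
Craft lager (4-pack) $9.29: alcohol → 7.5% → $0.70
Blazer $84.99: clothing and footwear → 4.25% → $3.61
Total tax = $1.08 + $41.14 + $0.97 + $22.83 + $5.41 + $0.55 + $0.70 + $3.61 = $76.29

$76.29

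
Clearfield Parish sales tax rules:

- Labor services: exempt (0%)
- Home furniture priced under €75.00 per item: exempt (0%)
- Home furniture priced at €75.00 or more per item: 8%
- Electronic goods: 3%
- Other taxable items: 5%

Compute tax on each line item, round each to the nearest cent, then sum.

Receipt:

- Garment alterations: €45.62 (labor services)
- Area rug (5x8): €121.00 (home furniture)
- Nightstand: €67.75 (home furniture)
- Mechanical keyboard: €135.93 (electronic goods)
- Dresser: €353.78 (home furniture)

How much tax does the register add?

€42.06

Garment alterations €45.62: labor services → 0% → €0.00
Area rug (5x8) €121.00: home furniture, €75.00 or more → 8% → €9.68
Nightstand €67.75: home furniture, under €75.00 → 0% → €0.00
Mechanical keyboard €135.93: electronic goods → 3% → €4.08
Dresser €353.78: home furniture, €75.00 or more → 8% → €28.30
Total tax = €9.68 + €4.08 + €28.30 = €42.06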